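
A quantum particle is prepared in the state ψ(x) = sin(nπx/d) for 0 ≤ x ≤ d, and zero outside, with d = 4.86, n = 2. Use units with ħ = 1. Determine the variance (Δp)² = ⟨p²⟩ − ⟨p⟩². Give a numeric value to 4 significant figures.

1.671

Compute ⟨p⟩ and ⟨p²⟩ separately; (Δp)² = ⟨p²⟩ − ⟨p⟩².
d/dx sin(nπx/d) = (nπ/d)·cos(nπx/d) and d²/dx² sin(nπx/d) = −(nπ/d)²·sin(nπx/d); on 0 ≤ x ≤ d, ∫sin²(nπx/d) dx = d/2 and ∫sin(nπx/d)·cos(nπx/d) dx = 0.
Normalization: ∫|ψ|² dx = 2.4300.
⟨p⟩ = 0.0000 and ⟨p²⟩ = 1.6714.
(Δp)² = 1.6714 − (0.0000)² = 1.6714.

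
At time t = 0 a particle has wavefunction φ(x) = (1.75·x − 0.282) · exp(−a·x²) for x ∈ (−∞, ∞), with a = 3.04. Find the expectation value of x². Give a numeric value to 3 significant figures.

0.207

⟨x²⟩ = ∫ x²·|φ|² dx / ∫|φ|² dx (integrals over the domain).
Expand each integrand as polynomial × e^(−2ax²) and use ∫x^(2j)·e^(−2ax²) dx = (2j−1)!!/(4a)^j · √(π/(2a)), odd powers → 0; here √(π/(2a)) = 0.71882.
State is unnormalized: ∫|φ|² dx = 0.23820, and ∫φ*·x²·φ dx = 0.049365, so ⟨x²⟩ = 0.049365 / 0.23820.
⟨x²⟩ = 0.20724.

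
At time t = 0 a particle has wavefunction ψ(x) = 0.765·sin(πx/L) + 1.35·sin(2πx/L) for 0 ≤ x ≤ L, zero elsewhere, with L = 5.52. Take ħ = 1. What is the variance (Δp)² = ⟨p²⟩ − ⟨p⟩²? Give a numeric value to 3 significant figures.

1.06

Compute ⟨p⟩ and ⟨p²⟩ separately; (Δp)² = ⟨p²⟩ − ⟨p⟩².
d²/dx² sin(jπx/L) = −(jπ/L)²·sin(jπx/L); on 0 ≤ x ≤ L, ∫sin²(jπx/L) dx = L/2 and ∫sin(jπx/L)·sin(lπx/L) dx = 0 for j ≠ l, so only diagonal terms survive in ∫|ψ|² and ∫ψ·ψ″; ∫ψ·ψ′ dx = [ψ²/2] between the walls = 0.
Normalization: ∫|ψ|² dx = 6.6453.
⟨p⟩ = 0.0000 and ⟨p²⟩ = 1.0594.
(Δp)² = 1.0594 − (0.0000)² = 1.0594.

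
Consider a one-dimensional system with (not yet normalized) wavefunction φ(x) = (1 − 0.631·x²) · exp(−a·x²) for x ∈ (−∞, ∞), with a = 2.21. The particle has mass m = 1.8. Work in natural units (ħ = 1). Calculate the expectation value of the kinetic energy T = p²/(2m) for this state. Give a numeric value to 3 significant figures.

T = −(ħ²/2m) d²/dx², so ⟨T⟩ = −(ħ²/2m) ∫ φ*·φ'' dx / ∫|φ|² dx; with m = 1.8.
Expand each integrand as polynomial × e^(−2ax²) and use ∫x^(2j)·e^(−2ax²) dx = (2j−1)!!/(4a)^j · √(π/(2a)), odd powers → 0; here √(π/(2a)) = 0.84307. Differentiate with the product rule, d/dx e^(−ax²) = −2ax·e^(−ax²).
State is unnormalized: ∫|φ|² dx = 0.73560, and ∫φ*·(−ħ²/2m · φ'') dx = 0.60990, so ⟨T⟩ = 0.60990 / 0.73560.
⟨T⟩ = 0.82911.

0.829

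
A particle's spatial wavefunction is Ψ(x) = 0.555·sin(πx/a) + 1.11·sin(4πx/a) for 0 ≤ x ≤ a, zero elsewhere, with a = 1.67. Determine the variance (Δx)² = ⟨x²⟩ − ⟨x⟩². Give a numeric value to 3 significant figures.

Compute ⟨x⟩ and ⟨x²⟩ separately, then (Δx)² = ⟨x²⟩ − ⟨x⟩².
On 0 ≤ x ≤ a (j ≠ l): ∫sin²(jπx/a) dx = a/2, ∫sin(jπx/a)·sin(lπx/a) dx = 0; diagonal moments ∫x·sin²(jπx/a) dx = a²/4, ∫x²·sin²(jπx/a) dx = a³·(1/6 − 1/(4j²π²)); cross terms ∫x·sin(jπx/a)·sin(lπx/a) dx = 0 for j + l even and −4jla²/(π²(j² − l²)²) for j + l odd, ∫x²·sin(jπx/a)·sin(lπx/a) dx = (−1)^(j+l)·4jla³/(π²(j² − l²)²); higher powers the same way via product-to-sum and parts.
Normalization: ∫|Ψ|² dx = 1.2860.
⟨x⟩ = 0.81575 and ⟨x²⟩ = 0.86216.
(Δx)² = 0.86216 − (0.81575)² = 0.19672.

0.197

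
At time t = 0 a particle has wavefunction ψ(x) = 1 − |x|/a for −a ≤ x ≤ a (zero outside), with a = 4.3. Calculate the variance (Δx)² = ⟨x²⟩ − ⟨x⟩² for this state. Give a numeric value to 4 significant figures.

Compute ⟨x⟩ and ⟨x²⟩ separately, then (Δx)² = ⟨x²⟩ − ⟨x⟩².
ψ is even, so ∫ over [−a, a] = 2∫₀ᵃ with ψ = 1 − x/a there: ∫₀ᵃ (1 − x/a)² dx = a/3, ∫₀ᵃ x²(1 − x/a)² dx = a³/30, ∫₀ᵃ x⁴(1 − x/a)² dx = a⁵/105.
Normalization: ∫|ψ|² dx = 2.8667.
⟨x⟩ = 0.0000 and ⟨x²⟩ = 1.8490.
(Δx)² = 1.8490 − (0.0000)² = 1.8490.

1.849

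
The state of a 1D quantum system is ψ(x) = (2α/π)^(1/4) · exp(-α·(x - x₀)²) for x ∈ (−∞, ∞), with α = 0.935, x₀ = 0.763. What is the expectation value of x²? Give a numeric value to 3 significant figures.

⟨x²⟩ = ∫ x²·|ψ|² dx (integrals over the domain).
Gaussian moments (u = x − x₀): ∫u^(2j)·e^(−2αu²) du = (2j−1)!!/(4α)^j · √(π/(2α)), odd powers integrate to 0; here √(π/(2α)) = 1.2961.
⟨x²⟩ = 0.84955.

0.850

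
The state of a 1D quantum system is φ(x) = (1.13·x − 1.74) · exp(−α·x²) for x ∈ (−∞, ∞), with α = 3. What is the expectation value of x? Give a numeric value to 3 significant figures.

⟨x⟩ = ∫ x·|φ|² dx / ∫|φ|² dx (integrals over the domain).
Expand each integrand as polynomial × e^(−2αx²) and use ∫x^(2j)·e^(−2αx²) dx = (2j−1)!!/(4α)^j · √(π/(2α)), odd powers → 0; here √(π/(2α)) = 0.72360.
State is unnormalized: ∫|φ|² dx = 2.2678, and ∫φ*·x·φ dx = -0.23712, so ⟨x⟩ = -0.23712 / 2.2678.
⟨x⟩ = -0.10456.

-0.105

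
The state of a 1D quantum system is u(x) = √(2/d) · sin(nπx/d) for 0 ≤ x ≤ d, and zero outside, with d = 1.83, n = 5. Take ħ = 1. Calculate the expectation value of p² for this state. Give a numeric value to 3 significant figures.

73.7

p² u = −ħ² d²u/dx²; ⟨p²⟩ = −ħ² ∫ u*·u'' dx.
d/dx sin(nπx/d) = (nπ/d)·cos(nπx/d) and d²/dx² sin(nπx/d) = −(nπ/d)²·sin(nπx/d); on 0 ≤ x ≤ d, ∫sin²(nπx/d) dx = d/2 and ∫sin(nπx/d)·cos(nπx/d) dx = 0.
⟨p²⟩ = 73.678.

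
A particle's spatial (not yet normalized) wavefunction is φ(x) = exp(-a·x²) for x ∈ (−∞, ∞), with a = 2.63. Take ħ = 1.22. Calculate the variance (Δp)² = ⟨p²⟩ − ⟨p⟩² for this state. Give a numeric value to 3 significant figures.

Compute ⟨p⟩ and ⟨p²⟩ separately; (Δp)² = ⟨p²⟩ − ⟨p⟩².
Gaussian moments: ∫x^(2j)·e^(−2ax²) dx = (2j−1)!!/(4a)^j · √(π/(2a)), odd powers integrate to 0; here √(π/(2a)) = 0.77283. Derivatives: d/dx e^(−ax²) = −2ax·e^(−ax²), d²/dx² e^(−ax²) = (4a²x² − 2a)·e^(−ax²).
Normalization: ∫|φ|² dx = 0.77283.
⟨p⟩ = 0.0000 and ⟨p²⟩ = 3.9145.
(Δp)² = 3.9145 − (0.0000)² = 3.9145.

3.91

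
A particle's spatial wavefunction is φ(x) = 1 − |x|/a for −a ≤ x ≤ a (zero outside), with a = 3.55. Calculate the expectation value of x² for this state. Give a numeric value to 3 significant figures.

1.26

⟨x²⟩ = ∫ x²·|φ|² dx / ∫|φ|² dx (integrals over the domain).
φ is even, so ∫ over [−a, a] = 2∫₀ᵃ with φ = 1 − x/a there: ∫₀ᵃ (1 − x/a)² dx = a/3, ∫₀ᵃ x²(1 − x/a)² dx = a³/30, ∫₀ᵃ x⁴(1 − x/a)² dx = a⁵/105.
State is unnormalized: ∫|φ|² dx = 2.3667, and ∫φ*·x²·φ dx = 2.9826, so ⟨x²⟩ = 2.9826 / 2.3667.
⟨x²⟩ = 1.2603.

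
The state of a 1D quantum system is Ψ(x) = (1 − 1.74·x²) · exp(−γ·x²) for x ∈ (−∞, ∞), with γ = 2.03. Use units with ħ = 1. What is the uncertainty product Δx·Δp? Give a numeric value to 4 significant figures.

0.5921

Δx = √(⟨x²⟩−⟨x⟩²), Δp = √(⟨p²⟩−⟨p⟩²).
Expand each integrand as polynomial × e^(−2γx²) and use ∫x^(2j)·e^(−2γx²) dx = (2j−1)!!/(4γ)^j · √(π/(2γ)), odd powers → 0; here √(π/(2γ)) = 0.87965. Differentiate with the product rule, d/dx e^(−γx²) = −2γx·e^(−γx²).
Normalization: ∫|Ψ|² dx = 0.62384.
⟨x⟩ = 0.0000, ⟨x²⟩ = 0.069993 ⇒ Δx = 0.26456.
⟨p⟩ = 0.0000, ⟨p²⟩ = 5.0093 ⇒ Δp = 2.2381.
Δx·Δp = 0.59213.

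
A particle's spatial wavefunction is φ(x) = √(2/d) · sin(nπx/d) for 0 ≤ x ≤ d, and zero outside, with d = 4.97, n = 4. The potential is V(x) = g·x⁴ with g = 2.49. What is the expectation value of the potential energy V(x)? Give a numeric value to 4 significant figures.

294.3

⟨V⟩ = ∫ V(x)·|φ|² dx.
With sin²θ = (1 − cos2θ)/2 on 0 ≤ x ≤ d: ∫sin²(nπx/d) dx = d/2, ∫x·sin²(nπx/d) dx = d²/4, ∫x²·sin²(nπx/d) dx = d³·(1/6 − 1/(4n²π²)); higher powers xᵏ the same way, integrating xᵏ·cos(2nπx/d) by parts.
⟨V⟩ = 294.32.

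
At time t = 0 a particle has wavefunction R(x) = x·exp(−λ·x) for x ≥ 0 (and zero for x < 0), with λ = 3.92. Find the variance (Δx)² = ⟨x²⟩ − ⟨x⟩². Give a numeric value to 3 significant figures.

Compute ⟨x⟩ and ⟨x²⟩ separately, then (Δx)² = ⟨x²⟩ − ⟨x⟩².
Every integrand reduces to terms xʲ·e^(−2λx) on [0, ∞); use ∫₀^∞ xʲ·e^(−2λx) dx = j!/(2λ)^(j+1).
Normalization: ∫|R|² dx = 0.0041503.
⟨x⟩ = 0.38265 and ⟨x²⟩ = 0.19523.
(Δx)² = 0.19523 − (0.38265)² = 0.048808.

0.0488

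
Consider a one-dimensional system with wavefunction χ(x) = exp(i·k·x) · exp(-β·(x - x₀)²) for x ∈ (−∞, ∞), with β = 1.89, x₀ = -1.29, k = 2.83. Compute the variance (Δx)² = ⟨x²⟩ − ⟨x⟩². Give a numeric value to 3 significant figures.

Compute ⟨x⟩ and ⟨x²⟩ separately, then (Δx)² = ⟨x²⟩ − ⟨x⟩².
Gaussian moments (u = x − x₀): ∫u^(2j)·e^(−2βu²) du = (2j−1)!!/(4β)^j · √(π/(2β)), odd powers integrate to 0; here √(π/(2β)) = 0.91165.
Normalization: ∫|χ|² dx = 0.91165.
⟨x⟩ = -1.2900 and ⟨x²⟩ = 1.7964.
(Δx)² = 1.7964 − (-1.2900)² = 0.13228.

0.132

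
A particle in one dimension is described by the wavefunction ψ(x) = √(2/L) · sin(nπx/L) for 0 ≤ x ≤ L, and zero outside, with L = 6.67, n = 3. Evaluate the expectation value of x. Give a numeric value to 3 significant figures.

3.34

⟨x⟩ = ∫ x·|ψ|² dx (integrals over the domain).
With sin²θ = (1 − cos2θ)/2 on 0 ≤ x ≤ L: ∫sin²(nπx/L) dx = L/2, ∫x·sin²(nπx/L) dx = L²/4, ∫x²·sin²(nπx/L) dx = L³·(1/6 − 1/(4n²π²)); higher powers xᵏ the same way, integrating xᵏ·cos(2nπx/L) by parts.
⟨x⟩ = 3.3350.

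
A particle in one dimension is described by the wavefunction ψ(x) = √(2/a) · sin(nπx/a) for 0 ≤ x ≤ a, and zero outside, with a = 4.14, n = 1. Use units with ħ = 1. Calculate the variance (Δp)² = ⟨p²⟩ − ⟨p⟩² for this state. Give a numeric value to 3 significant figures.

0.576

Compute ⟨p⟩ and ⟨p²⟩ separately; (Δp)² = ⟨p²⟩ − ⟨p⟩².
d/dx sin(nπx/a) = (nπ/a)·cos(nπx/a) and d²/dx² sin(nπx/a) = −(nπ/a)²·sin(nπx/a); on 0 ≤ x ≤ a, ∫sin²(nπx/a) dx = a/2 and ∫sin(nπx/a)·cos(nπx/a) dx = 0.
⟨p⟩ = 0.0000 and ⟨p²⟩ = 0.57584.
(Δp)² = 0.57584 − (0.0000)² = 0.57584.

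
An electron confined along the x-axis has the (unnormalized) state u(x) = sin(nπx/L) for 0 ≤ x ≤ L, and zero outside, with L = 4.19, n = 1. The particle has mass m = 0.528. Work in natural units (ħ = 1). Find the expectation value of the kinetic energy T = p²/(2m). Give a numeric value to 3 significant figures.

T = −(ħ²/2m) d²/dx², so ⟨T⟩ = −(ħ²/2m) ∫ u*·u'' dx / ∫|u|² dx; with m = 0.528.
d/dx sin(nπx/L) = (nπ/L)·cos(nπx/L) and d²/dx² sin(nπx/L) = −(nπ/L)²·sin(nπx/L); on 0 ≤ x ≤ L, ∫sin²(nπx/L) dx = L/2 and ∫sin(nπx/L)·cos(nπx/L) dx = 0.
State is unnormalized: ∫|u|² dx = 2.0950, and ∫u*·(−ħ²/2m · u'') dx = 1.1153, so ⟨T⟩ = 1.1153 / 2.0950.
⟨T⟩ = 0.53236.

0.532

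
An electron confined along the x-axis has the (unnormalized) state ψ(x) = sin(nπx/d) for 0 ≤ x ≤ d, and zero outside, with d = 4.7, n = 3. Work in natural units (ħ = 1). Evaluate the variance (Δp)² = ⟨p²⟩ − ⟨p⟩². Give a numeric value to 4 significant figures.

4.021

Compute ⟨p⟩ and ⟨p²⟩ separately; (Δp)² = ⟨p²⟩ − ⟨p⟩².
d/dx sin(nπx/d) = (nπ/d)·cos(nπx/d) and d²/dx² sin(nπx/d) = −(nπ/d)²·sin(nπx/d); on 0 ≤ x ≤ d, ∫sin²(nπx/d) dx = d/2 and ∫sin(nπx/d)·cos(nπx/d) dx = 0.
Normalization: ∫|ψ|² dx = 2.3500.
⟨p⟩ = 0.0000 and ⟨p²⟩ = 4.0211.
(Δp)² = 4.0211 − (0.0000)² = 4.0211.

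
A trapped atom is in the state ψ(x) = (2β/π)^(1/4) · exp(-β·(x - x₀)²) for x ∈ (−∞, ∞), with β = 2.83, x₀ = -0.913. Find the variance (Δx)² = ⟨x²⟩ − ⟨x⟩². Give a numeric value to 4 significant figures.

Compute ⟨x⟩ and ⟨x²⟩ separately, then (Δx)² = ⟨x²⟩ − ⟨x⟩².
Gaussian moments (u = x − x₀): ∫u^(2j)·e^(−2βu²) du = (2j−1)!!/(4β)^j · √(π/(2β)), odd powers integrate to 0; here √(π/(2β)) = 0.74502.
⟨x⟩ = -0.91300 and ⟨x²⟩ = 0.92191.
(Δx)² = 0.92191 − (-0.91300)² = 0.088339.

0.08834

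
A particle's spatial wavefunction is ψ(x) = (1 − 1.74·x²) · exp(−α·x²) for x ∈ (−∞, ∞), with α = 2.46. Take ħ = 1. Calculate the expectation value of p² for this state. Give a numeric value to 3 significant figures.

5.23

p² ψ = −ħ² d²ψ/dx²; ⟨p²⟩ = −ħ² ∫ ψ*·ψ'' dx / ∫|ψ|² dx.
Expand each integrand as polynomial × e^(−2αx²) and use ∫x^(2j)·e^(−2αx²) dx = (2j−1)!!/(4α)^j · √(π/(2α)), odd powers → 0; here √(π/(2α)) = 0.79908. Differentiate with the product rule, d/dx e^(−αx²) = −2αx·e^(−αx²).
State is unnormalized: ∫|ψ|² dx = 0.59144, and ∫ψ*·(−ħ² ψ'') dx = 3.0912, so ⟨p²⟩ = 3.0912 / 0.59144.
⟨p²⟩ = 5.2266.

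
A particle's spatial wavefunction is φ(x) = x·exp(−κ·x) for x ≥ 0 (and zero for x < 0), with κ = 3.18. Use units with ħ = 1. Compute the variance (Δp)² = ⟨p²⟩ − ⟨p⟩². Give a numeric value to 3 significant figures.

10.1

Compute ⟨p⟩ and ⟨p²⟩ separately; (Δp)² = ⟨p²⟩ − ⟨p⟩².
Differentiate x·exp(−κ·x) with the product rule; every integrand then reduces to terms xʲ·e^(−2κx) on [0, ∞), with ∫₀^∞ xʲ·e^(−2κx) dx = j!/(2κ)^(j+1).
Normalization: ∫|φ|² dx = 0.0077743.
⟨p⟩ = 0.0000 and ⟨p²⟩ = 10.112.
(Δp)² = 10.112 − (0.0000)² = 10.112.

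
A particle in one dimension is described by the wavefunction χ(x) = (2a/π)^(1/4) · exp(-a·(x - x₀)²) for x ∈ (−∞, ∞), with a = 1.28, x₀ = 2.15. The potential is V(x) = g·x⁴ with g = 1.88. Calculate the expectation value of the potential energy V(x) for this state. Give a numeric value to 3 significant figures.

⟨V⟩ = ∫ V(x)·|χ|² dx.
Gaussian moments (u = x − x₀): ∫u^(2j)·e^(−2au²) du = (2j−1)!!/(4a)^j · √(π/(2a)), odd powers integrate to 0; here √(π/(2a)) = 1.1078.
⟨V⟩ = 50.570.

50.6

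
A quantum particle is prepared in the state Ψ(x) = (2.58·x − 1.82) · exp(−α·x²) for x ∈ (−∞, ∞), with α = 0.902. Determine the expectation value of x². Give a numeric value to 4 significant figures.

0.4755

⟨x²⟩ = ∫ x²·|Ψ|² dx / ∫|Ψ|² dx (integrals over the domain).
Expand each integrand as polynomial × e^(−2αx²) and use ∫x^(2j)·e^(−2αx²) dx = (2j−1)!!/(4α)^j · √(π/(2α)), odd powers → 0; here √(π/(2α)) = 1.3196.
State is unnormalized: ∫|Ψ|² dx = 6.8058, and ∫Ψ*·x²·Ψ dx = 3.2359, so ⟨x²⟩ = 3.2359 / 6.8058.
⟨x²⟩ = 0.47546.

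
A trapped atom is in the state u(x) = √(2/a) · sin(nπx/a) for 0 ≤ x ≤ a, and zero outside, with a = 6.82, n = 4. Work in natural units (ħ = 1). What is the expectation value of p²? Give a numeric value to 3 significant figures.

p² u = −ħ² d²u/dx²; ⟨p²⟩ = −ħ² ∫ u*·u'' dx.
d/dx sin(nπx/a) = (nπ/a)·cos(nπx/a) and d²/dx² sin(nπx/a) = −(nπ/a)²·sin(nπx/a); on 0 ≤ x ≤ a, ∫sin²(nπx/a) dx = a/2 and ∫sin(nπx/a)·cos(nπx/a) dx = 0.
⟨p²⟩ = 3.3951.

3.40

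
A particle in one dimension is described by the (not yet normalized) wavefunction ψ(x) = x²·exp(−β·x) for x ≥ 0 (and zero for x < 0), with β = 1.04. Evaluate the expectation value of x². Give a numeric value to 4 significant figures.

⟨x²⟩ = ∫ x²·|ψ|² dx / ∫|ψ|² dx (integrals over the domain).
Every integrand reduces to terms xʲ·e^(−2βx) on [0, ∞); use ∫₀^∞ xʲ·e^(−2βx) dx = j!/(2β)^(j+1).
State is unnormalized: ∫|ψ|² dx = 0.61645, and ∫ψ*·x²·ψ dx = 4.2745, so ⟨x²⟩ = 4.2745 / 0.61645.
⟨x²⟩ = 6.9342.

6.934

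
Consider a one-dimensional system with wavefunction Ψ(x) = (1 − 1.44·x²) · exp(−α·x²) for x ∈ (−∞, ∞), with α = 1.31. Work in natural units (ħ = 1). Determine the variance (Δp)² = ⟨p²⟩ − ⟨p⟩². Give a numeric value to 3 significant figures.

4.02

Compute ⟨p⟩ and ⟨p²⟩ separately; (Δp)² = ⟨p²⟩ − ⟨p⟩².
Expand each integrand as polynomial × e^(−2αx²) and use ∫x^(2j)·e^(−2αx²) dx = (2j−1)!!/(4α)^j · √(π/(2α)), odd powers → 0; here √(π/(2α)) = 1.0950. Differentiate with the product rule, d/dx e^(−αx²) = −2αx·e^(−αx²).
Normalization: ∫|Ψ|² dx = 0.74127.
⟨p⟩ = 0.0000 and ⟨p²⟩ = 4.0218.
(Δp)² = 4.0218 − (0.0000)² = 4.0218.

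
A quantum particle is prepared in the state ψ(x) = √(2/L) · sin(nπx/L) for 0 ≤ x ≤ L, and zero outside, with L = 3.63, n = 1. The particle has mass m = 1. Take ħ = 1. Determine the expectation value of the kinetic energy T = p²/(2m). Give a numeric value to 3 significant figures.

0.375

T = −(ħ²/2m) d²/dx², so ⟨T⟩ = −(ħ²/2m) ∫ ψ*·ψ'' dx; with m = 1.
d/dx sin(nπx/L) = (nπ/L)·cos(nπx/L) and d²/dx² sin(nπx/L) = −(nπ/L)²·sin(nπx/L); on 0 ≤ x ≤ L, ∫sin²(nπx/L) dx = L/2 and ∫sin(nπx/L)·cos(nπx/L) dx = 0.
⟨T⟩ = 0.37450.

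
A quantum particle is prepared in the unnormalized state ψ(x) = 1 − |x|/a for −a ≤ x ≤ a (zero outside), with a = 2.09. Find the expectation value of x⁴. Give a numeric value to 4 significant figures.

⟨x⁴⟩ = ∫ x⁴·|ψ|² dx / ∫|ψ|² dx (integrals over the domain).
ψ is even, so ∫ over [−a, a] = 2∫₀ᵃ with ψ = 1 − x/a there: ∫₀ᵃ (1 − x/a)² dx = a/3, ∫₀ᵃ x²(1 − x/a)² dx = a³/30, ∫₀ᵃ x⁴(1 − x/a)² dx = a⁵/105.
State is unnormalized: ∫|ψ|² dx = 1.3933, and ∫ψ*·x⁴·ψ dx = 0.75958, so ⟨x⁴⟩ = 0.75958 / 1.3933.
⟨x⁴⟩ = 0.54515.

0.5452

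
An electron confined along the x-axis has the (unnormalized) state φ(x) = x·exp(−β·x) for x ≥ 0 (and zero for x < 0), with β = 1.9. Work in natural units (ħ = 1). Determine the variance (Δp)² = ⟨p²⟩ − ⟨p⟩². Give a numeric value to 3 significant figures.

3.61

Compute ⟨p⟩ and ⟨p²⟩ separately; (Δp)² = ⟨p²⟩ − ⟨p⟩².
Differentiate x·exp(−β·x) with the product rule; every integrand then reduces to terms xʲ·e^(−2βx) on [0, ∞), with ∫₀^∞ xʲ·e^(−2βx) dx = j!/(2β)^(j+1).
Normalization: ∫|φ|² dx = 0.036448.
⟨p⟩ = 0.0000 and ⟨p²⟩ = 3.6100.
(Δp)² = 3.6100 − (0.0000)² = 3.6100.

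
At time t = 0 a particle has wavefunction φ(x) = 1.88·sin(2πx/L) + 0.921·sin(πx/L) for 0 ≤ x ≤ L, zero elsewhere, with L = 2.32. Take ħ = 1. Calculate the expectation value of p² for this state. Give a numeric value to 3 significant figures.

6.27

p² φ = −ħ² d²φ/dx²; ⟨p²⟩ = −ħ² ∫ φ*·φ'' dx / ∫|φ|² dx.
d²/dx² sin(jπx/L) = −(jπ/L)²·sin(jπx/L); on 0 ≤ x ≤ L, ∫sin²(jπx/L) dx = L/2 and ∫sin(jπx/L)·sin(lπx/L) dx = 0 for j ≠ l, so only diagonal terms survive in ∫|φ|² and ∫φ·φ″; ∫φ·φ′ dx = [φ²/2] between the walls = 0.
State is unnormalized: ∫|φ|² dx = 5.0839, and ∫φ*·(−ħ² φ'') dx = 31.876, so ⟨p²⟩ = 31.876 / 5.0839.
⟨p²⟩ = 6.2700.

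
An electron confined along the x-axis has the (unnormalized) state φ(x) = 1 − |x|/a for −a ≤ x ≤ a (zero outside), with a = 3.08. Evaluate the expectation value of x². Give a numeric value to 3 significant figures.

0.949

⟨x²⟩ = ∫ x²·|φ|² dx / ∫|φ|² dx (integrals over the domain).
φ is even, so ∫ over [−a, a] = 2∫₀ᵃ with φ = 1 − x/a there: ∫₀ᵃ (1 − x/a)² dx = a/3, ∫₀ᵃ x²(1 − x/a)² dx = a³/30, ∫₀ᵃ x⁴(1 − x/a)² dx = a⁵/105.
State is unnormalized: ∫|φ|² dx = 2.0533, and ∫φ*·x²·φ dx = 1.9479, so ⟨x²⟩ = 1.9479 / 2.0533.
⟨x²⟩ = 0.94864.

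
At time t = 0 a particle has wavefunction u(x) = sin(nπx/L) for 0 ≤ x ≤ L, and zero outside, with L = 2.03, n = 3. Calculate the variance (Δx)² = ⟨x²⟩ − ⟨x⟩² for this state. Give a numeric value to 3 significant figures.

Compute ⟨x⟩ and ⟨x²⟩ separately, then (Δx)² = ⟨x²⟩ − ⟨x⟩².
With sin²θ = (1 − cos2θ)/2 on 0 ≤ x ≤ L: ∫sin²(nπx/L) dx = L/2, ∫x·sin²(nπx/L) dx = L²/4, ∫x²·sin²(nπx/L) dx = L³·(1/6 − 1/(4n²π²)); higher powers xᵏ the same way, integrating xᵏ·cos(2nπx/L) by parts.
Normalization: ∫|u|² dx = 1.0150.
⟨x⟩ = 1.0150 and ⟨x²⟩ = 1.3504.
(Δx)² = 1.3504 − (1.0150)² = 0.32021.

0.320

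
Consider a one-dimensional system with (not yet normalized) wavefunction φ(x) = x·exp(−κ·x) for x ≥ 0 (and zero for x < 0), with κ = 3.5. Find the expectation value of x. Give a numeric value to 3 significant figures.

0.429

⟨x⟩ = ∫ x·|φ|² dx / ∫|φ|² dx (integrals over the domain).
Every integrand reduces to terms xʲ·e^(−2κx) on [0, ∞); use ∫₀^∞ xʲ·e^(−2κx) dx = j!/(2κ)^(j+1).
State is unnormalized: ∫|φ|² dx = 0.0058309, and ∫φ*·x·φ dx = 0.0024990, so ⟨x⟩ = 0.0024990 / 0.0058309.
⟨x⟩ = 0.42857.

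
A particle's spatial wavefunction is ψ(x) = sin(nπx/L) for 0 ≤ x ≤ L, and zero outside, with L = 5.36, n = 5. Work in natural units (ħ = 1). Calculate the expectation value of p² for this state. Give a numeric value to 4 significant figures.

8.588

p² ψ = −ħ² d²ψ/dx²; ⟨p²⟩ = −ħ² ∫ ψ*·ψ'' dx / ∫|ψ|² dx.
d/dx sin(nπx/L) = (nπ/L)·cos(nπx/L) and d²/dx² sin(nπx/L) = −(nπ/L)²·sin(nπx/L); on 0 ≤ x ≤ L, ∫sin²(nπx/L) dx = L/2 and ∫sin(nπx/L)·cos(nπx/L) dx = 0.
State is unnormalized: ∫|ψ|² dx = 2.6800, and ∫ψ*·(−ħ² ψ'') dx = 23.017, so ⟨p²⟩ = 23.017 / 2.6800.
⟨p²⟩ = 8.5884.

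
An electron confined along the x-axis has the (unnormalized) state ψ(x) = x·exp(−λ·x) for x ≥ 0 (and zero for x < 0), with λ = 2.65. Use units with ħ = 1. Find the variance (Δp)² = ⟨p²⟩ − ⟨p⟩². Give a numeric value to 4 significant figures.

Compute ⟨p⟩ and ⟨p²⟩ separately; (Δp)² = ⟨p²⟩ − ⟨p⟩².
Differentiate x·exp(−λ·x) with the product rule; every integrand then reduces to terms xʲ·e^(−2λx) on [0, ∞), with ∫₀^∞ xʲ·e^(−2λx) dx = j!/(2λ)^(j+1).
Normalization: ∫|ψ|² dx = 0.013434.
⟨p⟩ = 0.0000 and ⟨p²⟩ = 7.0225.
(Δp)² = 7.0225 − (0.0000)² = 7.0225.

7.023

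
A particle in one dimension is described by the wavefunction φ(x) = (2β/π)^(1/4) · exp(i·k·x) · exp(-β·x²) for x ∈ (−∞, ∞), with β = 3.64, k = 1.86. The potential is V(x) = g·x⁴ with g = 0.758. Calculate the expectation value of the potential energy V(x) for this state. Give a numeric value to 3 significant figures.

⟨V⟩ = ∫ V(x)·|φ|² dx.
Gaussian moments: ∫x^(2j)·e^(−2βx²) dx = (2j−1)!!/(4β)^j · √(π/(2β)), odd powers integrate to 0; here √(π/(2β)) = 0.65692.
⟨V⟩ = 0.010727.

0.0107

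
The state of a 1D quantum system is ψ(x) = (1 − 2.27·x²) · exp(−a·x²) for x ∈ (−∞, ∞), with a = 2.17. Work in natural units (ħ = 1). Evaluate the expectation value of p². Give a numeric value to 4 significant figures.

p² ψ = −ħ² d²ψ/dx²; ⟨p²⟩ = −ħ² ∫ ψ*·ψ'' dx / ∫|ψ|² dx.
Expand each integrand as polynomial × e^(−2ax²) and use ∫x^(2j)·e^(−2ax²) dx = (2j−1)!!/(4a)^j · √(π/(2a)), odd powers → 0; here √(π/(2a)) = 0.85081. Differentiate with the product rule, d/dx e^(−ax²) = −2ax·e^(−ax²).
State is unnormalized: ∫|ψ|² dx = 0.58037, and ∫ψ*·(−ħ² ψ'') dx = 3.6958, so ⟨p²⟩ = 3.6958 / 0.58037.
⟨p²⟩ = 6.3681.

6.368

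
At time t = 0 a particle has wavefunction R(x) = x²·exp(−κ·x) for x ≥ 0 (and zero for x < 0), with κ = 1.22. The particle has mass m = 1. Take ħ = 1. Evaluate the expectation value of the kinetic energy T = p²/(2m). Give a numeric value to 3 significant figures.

T = −(ħ²/2m) d²/dx², so ⟨T⟩ = −(ħ²/2m) ∫ R*·R'' dx / ∫|R|² dx; with m = 1.
Differentiate x²·exp(−κ·x) with the product rule; every integrand then reduces to terms xʲ·e^(−2κx) on [0, ∞), with ∫₀^∞ xʲ·e^(−2κx) dx = j!/(2κ)^(j+1).
State is unnormalized: ∫|R|² dx = 0.27750, and ∫R*·(−ħ²/2m · R'') dx = 0.068838, so ⟨T⟩ = 0.068838 / 0.27750.
⟨T⟩ = 0.24807.

0.248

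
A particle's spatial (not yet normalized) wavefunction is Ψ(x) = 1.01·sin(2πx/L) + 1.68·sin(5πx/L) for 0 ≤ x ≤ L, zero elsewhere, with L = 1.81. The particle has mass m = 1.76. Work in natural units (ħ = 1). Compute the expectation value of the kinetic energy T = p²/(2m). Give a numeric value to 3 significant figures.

16.6

T = −(ħ²/2m) d²/dx², so ⟨T⟩ = −(ħ²/2m) ∫ Ψ*·Ψ'' dx / ∫|Ψ|² dx; with m = 1.76.
d²/dx² sin(jπx/L) = −(jπ/L)²·sin(jπx/L); on 0 ≤ x ≤ L, ∫sin²(jπx/L) dx = L/2 and ∫sin(jπx/L)·sin(lπx/L) dx = 0 for j ≠ l, so only diagonal terms survive in ∫|Ψ|² and ∫Ψ·Ψ″; ∫Ψ·Ψ′ dx = [Ψ²/2] between the walls = 0.
State is unnormalized: ∫|Ψ|² dx = 3.4775, and ∫Ψ*·(−ħ²/2m · Ψ'') dx = 57.813, so ⟨T⟩ = 57.813 / 3.4775.
⟨T⟩ = 16.625.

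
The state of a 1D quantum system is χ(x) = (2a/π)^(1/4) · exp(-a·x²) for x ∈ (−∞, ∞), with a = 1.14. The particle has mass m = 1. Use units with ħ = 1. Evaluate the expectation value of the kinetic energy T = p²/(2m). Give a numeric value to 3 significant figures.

T = −(ħ²/2m) d²/dx², so ⟨T⟩ = −(ħ²/2m) ∫ χ*·χ'' dx; with m = 1.
Gaussian moments: ∫x^(2j)·e^(−2ax²) dx = (2j−1)!!/(4a)^j · √(π/(2a)), odd powers integrate to 0; here √(π/(2a)) = 1.1738. Derivatives: d/dx e^(−ax²) = −2ax·e^(−ax²), d²/dx² e^(−ax²) = (4a²x² − 2a)·e^(−ax²).
⟨T⟩ = 0.57000.

0.570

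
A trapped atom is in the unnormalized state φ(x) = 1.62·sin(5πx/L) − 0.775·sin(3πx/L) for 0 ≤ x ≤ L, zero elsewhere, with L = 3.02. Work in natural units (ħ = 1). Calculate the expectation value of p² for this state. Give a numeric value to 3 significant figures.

p² φ = −ħ² d²φ/dx²; ⟨p²⟩ = −ħ² ∫ φ*·φ'' dx / ∫|φ|² dx.
d²/dx² sin(jπx/L) = −(jπ/L)²·sin(jπx/L); on 0 ≤ x ≤ L, ∫sin²(jπx/L) dx = L/2 and ∫sin(jπx/L)·sin(lπx/L) dx = 0 for j ≠ l, so only diagonal terms survive in ∫|φ|² and ∫φ·φ″; ∫φ·φ′ dx = [φ²/2] between the walls = 0.
State is unnormalized: ∫|φ|² dx = 4.8698, and ∫φ*·(−ħ² φ'') dx = 116.04, so ⟨p²⟩ = 116.04 / 4.8698.
⟨p²⟩ = 23.829.

23.8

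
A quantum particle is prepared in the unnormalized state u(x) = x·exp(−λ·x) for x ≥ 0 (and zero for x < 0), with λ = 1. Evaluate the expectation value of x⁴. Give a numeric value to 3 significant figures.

⟨x⁴⟩ = ∫ x⁴·|u|² dx / ∫|u|² dx (integrals over the domain).
Every integrand reduces to terms xʲ·e^(−2λx) on [0, ∞); use ∫₀^∞ xʲ·e^(−2λx) dx = j!/(2λ)^(j+1).
State is unnormalized: ∫|u|² dx = 0.25000, and ∫u*·x⁴·u dx = 5.6250, so ⟨x⁴⟩ = 5.6250 / 0.25000.
⟨x⁴⟩ = 22.500.

22.5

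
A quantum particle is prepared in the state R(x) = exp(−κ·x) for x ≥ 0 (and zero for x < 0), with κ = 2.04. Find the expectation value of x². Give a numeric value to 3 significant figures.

⟨x²⟩ = ∫ x²·|R|² dx / ∫|R|² dx (integrals over the domain).
Every integrand reduces to terms xʲ·e^(−2κx) on [0, ∞); use ∫₀^∞ xʲ·e^(−2κx) dx = j!/(2κ)^(j+1).
State is unnormalized: ∫|R|² dx = 0.24510, and ∫R*·x²·R dx = 0.029448, so ⟨x²⟩ = 0.029448 / 0.24510.
⟨x²⟩ = 0.12015.

0.120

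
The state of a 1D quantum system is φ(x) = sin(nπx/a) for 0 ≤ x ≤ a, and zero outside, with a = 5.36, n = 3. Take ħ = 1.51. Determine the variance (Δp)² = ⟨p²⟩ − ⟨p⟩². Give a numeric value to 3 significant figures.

7.05

Compute ⟨p⟩ and ⟨p²⟩ separately; (Δp)² = ⟨p²⟩ − ⟨p⟩².
d/dx sin(nπx/a) = (nπ/a)·cos(nπx/a) and d²/dx² sin(nπx/a) = −(nπ/a)²·sin(nπx/a); on 0 ≤ x ≤ a, ∫sin²(nπx/a) dx = a/2 and ∫sin(nπx/a)·cos(nπx/a) dx = 0.
Normalization: ∫|φ|² dx = 2.6800.
⟨p⟩ = 0.0000 and ⟨p²⟩ = 7.0496.
(Δp)² = 7.0496 − (0.0000)² = 7.0496.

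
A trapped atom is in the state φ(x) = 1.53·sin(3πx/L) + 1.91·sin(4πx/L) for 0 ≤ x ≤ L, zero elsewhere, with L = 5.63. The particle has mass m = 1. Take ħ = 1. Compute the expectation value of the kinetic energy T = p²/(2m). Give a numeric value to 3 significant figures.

T = −(ħ²/2m) d²/dx², so ⟨T⟩ = −(ħ²/2m) ∫ φ*·φ'' dx / ∫|φ|² dx; with m = 1.
d²/dx² sin(jπx/L) = −(jπ/L)²·sin(jπx/L); on 0 ≤ x ≤ L, ∫sin²(jπx/L) dx = L/2 and ∫sin(jπx/L)·sin(lπx/L) dx = 0 for j ≠ l, so only diagonal terms survive in ∫|φ|² and ∫φ·φ″; ∫φ·φ′ dx = [φ²/2] between the walls = 0.
State is unnormalized: ∫|φ|² dx = 16.859, and ∫φ*·(−ħ²/2m · φ'') dx = 34.814, so ⟨T⟩ = 34.814 / 16.859.
⟨T⟩ = 2.0650.

2.07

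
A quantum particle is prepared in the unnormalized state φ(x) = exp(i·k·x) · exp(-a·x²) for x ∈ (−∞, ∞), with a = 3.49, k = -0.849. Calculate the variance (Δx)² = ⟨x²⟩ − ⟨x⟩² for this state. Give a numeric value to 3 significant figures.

0.0716

Compute ⟨x⟩ and ⟨x²⟩ separately, then (Δx)² = ⟨x²⟩ − ⟨x⟩².
Gaussian moments: ∫x^(2j)·e^(−2ax²) dx = (2j−1)!!/(4a)^j · √(π/(2a)), odd powers integrate to 0; here √(π/(2a)) = 0.67088.
Normalization: ∫|φ|² dx = 0.67088.
⟨x⟩ = 0.0000 and ⟨x²⟩ = 0.071633.
(Δx)² = 0.071633 − (0.0000)² = 0.071633.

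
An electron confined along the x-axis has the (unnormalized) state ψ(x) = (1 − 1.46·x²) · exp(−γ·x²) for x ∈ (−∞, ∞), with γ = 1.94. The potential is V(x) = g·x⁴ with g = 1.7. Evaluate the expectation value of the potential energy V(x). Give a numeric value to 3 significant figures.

⟨V⟩ = ∫ V(x)·|ψ|² dx / ∫|ψ|² dx.
Expand each integrand as polynomial × e^(−2γx²) and use ∫x^(2j)·e^(−2γx²) dx = (2j−1)!!/(4γ)^j · √(π/(2γ)), odd powers → 0; here √(π/(2γ)) = 0.89983.
State is unnormalized: ∫|ψ|² dx = 0.65679, and ∫ψ*·V(x)·ψ dx = 0.027244, so ⟨V⟩ = 0.027244 / 0.65679.
⟨V⟩ = 0.041481.

0.0415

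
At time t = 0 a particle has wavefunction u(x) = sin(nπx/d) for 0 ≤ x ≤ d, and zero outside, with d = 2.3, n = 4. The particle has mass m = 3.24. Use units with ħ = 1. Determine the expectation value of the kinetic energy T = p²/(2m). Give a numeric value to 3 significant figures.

4.61

T = −(ħ²/2m) d²/dx², so ⟨T⟩ = −(ħ²/2m) ∫ u*·u'' dx / ∫|u|² dx; with m = 3.24.
d/dx sin(nπx/d) = (nπ/d)·cos(nπx/d) and d²/dx² sin(nπx/d) = −(nπ/d)²·sin(nπx/d); on 0 ≤ x ≤ d, ∫sin²(nπx/d) dx = d/2 and ∫sin(nπx/d)·cos(nπx/d) dx = 0.
State is unnormalized: ∫|u|² dx = 1.1500, and ∫u*·(−ħ²/2m · u'') dx = 5.2977, so ⟨T⟩ = 5.2977 / 1.1500.
⟨T⟩ = 4.6067.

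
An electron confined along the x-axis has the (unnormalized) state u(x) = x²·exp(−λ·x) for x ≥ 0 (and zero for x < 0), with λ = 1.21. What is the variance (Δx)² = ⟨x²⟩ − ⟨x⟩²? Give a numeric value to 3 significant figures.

0.854

Compute ⟨x⟩ and ⟨x²⟩ separately, then (Δx)² = ⟨x²⟩ − ⟨x⟩².
Every integrand reduces to terms xʲ·e^(−2λx) on [0, ∞); use ∫₀^∞ xʲ·e^(−2λx) dx = j!/(2λ)^(j+1).
Normalization: ∫|u|² dx = 0.28916.
⟨x⟩ = 2.0661 and ⟨x²⟩ = 5.1226.
(Δx)² = 5.1226 − (2.0661)² = 0.85377.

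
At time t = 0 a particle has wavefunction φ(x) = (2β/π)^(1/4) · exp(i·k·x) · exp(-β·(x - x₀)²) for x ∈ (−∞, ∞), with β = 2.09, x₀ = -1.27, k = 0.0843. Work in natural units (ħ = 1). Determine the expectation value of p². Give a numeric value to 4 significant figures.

2.097

p² φ = −ħ² d²φ/dx²; ⟨p²⟩ = −ħ² ∫ φ*·φ'' dx.
Gaussian moments (u = x − x₀): ∫u^(2j)·e^(−2βu²) du = (2j−1)!!/(4β)^j · √(π/(2β)), odd powers integrate to 0; here √(π/(2β)) = 0.86694. Derivatives: φ′ = (ik − 2βu)·φ, φ″ = ((ik − 2βu)² − 2β)·φ; the odd-in-u pieces drop out.
⟨p²⟩ = 2.0971.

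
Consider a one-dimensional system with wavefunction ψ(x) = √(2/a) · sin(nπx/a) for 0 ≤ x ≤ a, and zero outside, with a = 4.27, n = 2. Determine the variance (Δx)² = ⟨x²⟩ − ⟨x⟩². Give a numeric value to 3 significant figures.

Compute ⟨x⟩ and ⟨x²⟩ separately, then (Δx)² = ⟨x²⟩ − ⟨x⟩².
With sin²θ = (1 − cos2θ)/2 on 0 ≤ x ≤ a: ∫sin²(nπx/a) dx = a/2, ∫x·sin²(nπx/a) dx = a²/4, ∫x²·sin²(nπx/a) dx = a³·(1/6 − 1/(4n²π²)); higher powers xᵏ the same way, integrating xᵏ·cos(2nπx/a) by parts.
⟨x⟩ = 2.1350 and ⟨x²⟩ = 5.8467.
(Δx)² = 5.8467 − (2.1350)² = 1.2885.

1.29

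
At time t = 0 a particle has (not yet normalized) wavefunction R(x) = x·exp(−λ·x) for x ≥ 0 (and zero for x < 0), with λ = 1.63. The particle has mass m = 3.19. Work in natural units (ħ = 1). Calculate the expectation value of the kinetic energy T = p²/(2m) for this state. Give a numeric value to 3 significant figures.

T = −(ħ²/2m) d²/dx², so ⟨T⟩ = −(ħ²/2m) ∫ R*·R'' dx / ∫|R|² dx; with m = 3.19.
Differentiate x·exp(−λ·x) with the product rule; every integrand then reduces to terms xʲ·e^(−2λx) on [0, ∞), with ∫₀^∞ xʲ·e^(−2λx) dx = j!/(2λ)^(j+1).
State is unnormalized: ∫|R|² dx = 0.057727, and ∫R*·(−ħ²/2m · R'') dx = 0.024040, so ⟨T⟩ = 0.024040 / 0.057727.
⟨T⟩ = 0.41644.

0.416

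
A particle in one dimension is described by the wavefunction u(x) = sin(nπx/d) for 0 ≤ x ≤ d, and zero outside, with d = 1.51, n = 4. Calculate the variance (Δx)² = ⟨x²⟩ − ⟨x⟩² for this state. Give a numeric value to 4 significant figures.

0.1828

Compute ⟨x⟩ and ⟨x²⟩ separately, then (Δx)² = ⟨x²⟩ − ⟨x⟩².
With sin²θ = (1 − cos2θ)/2 on 0 ≤ x ≤ d: ∫sin²(nπx/d) dx = d/2, ∫x·sin²(nπx/d) dx = d²/4, ∫x²·sin²(nπx/d) dx = d³·(1/6 − 1/(4n²π²)); higher powers xᵏ the same way, integrating xᵏ·cos(2nπx/d) by parts.
Normalization: ∫|u|² dx = 0.75500.
⟨x⟩ = 0.75500 and ⟨x²⟩ = 0.75281.
(Δx)² = 0.75281 − (0.75500)² = 0.18279.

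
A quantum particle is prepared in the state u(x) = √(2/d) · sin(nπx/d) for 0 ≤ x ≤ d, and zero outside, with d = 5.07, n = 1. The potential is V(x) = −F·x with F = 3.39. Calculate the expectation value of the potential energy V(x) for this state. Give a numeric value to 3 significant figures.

⟨V⟩ = ∫ V(x)·|u|² dx.
With sin²θ = (1 − cos2θ)/2 on 0 ≤ x ≤ d: ∫sin²(nπx/d) dx = d/2, ∫x·sin²(nπx/d) dx = d²/4, ∫x²·sin²(nπx/d) dx = d³·(1/6 − 1/(4n²π²)); higher powers xᵏ the same way, integrating xᵏ·cos(2nπx/d) by parts.
⟨V⟩ = -8.5937.

-8.59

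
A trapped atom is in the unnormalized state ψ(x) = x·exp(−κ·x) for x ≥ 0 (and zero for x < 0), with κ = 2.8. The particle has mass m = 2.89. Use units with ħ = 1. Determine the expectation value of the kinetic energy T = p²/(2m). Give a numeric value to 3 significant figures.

1.36

T = −(ħ²/2m) d²/dx², so ⟨T⟩ = −(ħ²/2m) ∫ ψ*·ψ'' dx / ∫|ψ|² dx; with m = 2.89.
Differentiate x·exp(−κ·x) with the product rule; every integrand then reduces to terms xʲ·e^(−2κx) on [0, ∞), with ∫₀^∞ xʲ·e^(−2κx) dx = j!/(2κ)^(j+1).
State is unnormalized: ∫|ψ|² dx = 0.011388, and ∫ψ*·(−ħ²/2m · ψ'') dx = 0.015447, so ⟨T⟩ = 0.015447 / 0.011388.
⟨T⟩ = 1.3564.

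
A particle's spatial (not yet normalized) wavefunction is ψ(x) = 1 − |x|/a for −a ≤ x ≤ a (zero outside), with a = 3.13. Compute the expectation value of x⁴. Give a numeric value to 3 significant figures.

2.74

⟨x⁴⟩ = ∫ x⁴·|ψ|² dx / ∫|ψ|² dx (integrals over the domain).
ψ is even, so ∫ over [−a, a] = 2∫₀ᵃ with ψ = 1 − x/a there: ∫₀ᵃ (1 − x/a)² dx = a/3, ∫₀ᵃ x²(1 − x/a)² dx = a³/30, ∫₀ᵃ x⁴(1 − x/a)² dx = a⁵/105.
State is unnormalized: ∫|ψ|² dx = 2.0867, and ∫ψ*·x⁴·ψ dx = 5.7222, so ⟨x⁴⟩ = 5.7222 / 2.0867.
⟨x⁴⟩ = 2.7423.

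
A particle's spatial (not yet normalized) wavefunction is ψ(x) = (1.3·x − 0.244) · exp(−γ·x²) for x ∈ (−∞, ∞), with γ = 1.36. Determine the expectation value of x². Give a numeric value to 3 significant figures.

⟨x²⟩ = ∫ x²·|ψ|² dx / ∫|ψ|² dx (integrals over the domain).
Expand each integrand as polynomial × e^(−2γx²) and use ∫x^(2j)·e^(−2γx²) dx = (2j−1)!!/(4γ)^j · √(π/(2γ)), odd powers → 0; here √(π/(2γ)) = 1.0747.
State is unnormalized: ∫|ψ|² dx = 0.39785, and ∫ψ*·x²·ψ dx = 0.19588, so ⟨x²⟩ = 0.19588 / 0.39785.
⟨x²⟩ = 0.49234.

0.492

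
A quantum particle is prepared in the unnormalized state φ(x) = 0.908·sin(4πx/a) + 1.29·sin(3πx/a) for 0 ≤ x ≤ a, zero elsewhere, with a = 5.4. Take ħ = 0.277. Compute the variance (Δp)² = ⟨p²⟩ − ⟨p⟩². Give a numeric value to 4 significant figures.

0.2940

Compute ⟨p⟩ and ⟨p²⟩ separately; (Δp)² = ⟨p²⟩ − ⟨p⟩².
d²/dx² sin(jπx/a) = −(jπ/a)²·sin(jπx/a); on 0 ≤ x ≤ a, ∫sin²(jπx/a) dx = a/2 and ∫sin(jπx/a)·sin(lπx/a) dx = 0 for j ≠ l, so only diagonal terms survive in ∫|φ|² and ∫φ·φ″; ∫φ·φ′ dx = [φ²/2] between the walls = 0.
Normalization: ∫|φ|² dx = 6.7191.
⟨p⟩ = 0.0000 and ⟨p²⟩ = 0.29396.
(Δp)² = 0.29396 − (0.0000)² = 0.29396.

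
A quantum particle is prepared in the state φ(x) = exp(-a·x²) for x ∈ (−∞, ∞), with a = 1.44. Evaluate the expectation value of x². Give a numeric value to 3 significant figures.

0.174

⟨x²⟩ = ∫ x²·|φ|² dx / ∫|φ|² dx (integrals over the domain).
Gaussian moments: ∫x^(2j)·e^(−2ax²) dx = (2j−1)!!/(4a)^j · √(π/(2a)), odd powers integrate to 0; here √(π/(2a)) = 1.0444.
State is unnormalized: ∫|φ|² dx = 1.0444, and ∫φ*·x²·φ dx = 0.18132, so ⟨x²⟩ = 0.18132 / 1.0444.
⟨x²⟩ = 0.17361.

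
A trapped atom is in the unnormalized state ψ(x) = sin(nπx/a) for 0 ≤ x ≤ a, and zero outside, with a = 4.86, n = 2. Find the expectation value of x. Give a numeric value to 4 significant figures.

2.430

⟨x⟩ = ∫ x·|ψ|² dx / ∫|ψ|² dx (integrals over the domain).
With sin²θ = (1 − cos2θ)/2 on 0 ≤ x ≤ a: ∫sin²(nπx/a) dx = a/2, ∫x·sin²(nπx/a) dx = a²/4, ∫x²·sin²(nπx/a) dx = a³·(1/6 − 1/(4n²π²)); higher powers xᵏ the same way, integrating xᵏ·cos(2nπx/a) by parts.
State is unnormalized: ∫|ψ|² dx = 2.4300, and ∫ψ*·x·ψ dx = 5.9049, so ⟨x⟩ = 5.9049 / 2.4300.
⟨x⟩ = 2.4300.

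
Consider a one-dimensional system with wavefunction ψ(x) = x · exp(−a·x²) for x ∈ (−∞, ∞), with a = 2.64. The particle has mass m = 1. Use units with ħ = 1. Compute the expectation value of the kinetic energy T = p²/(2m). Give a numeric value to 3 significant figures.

3.96

T = −(ħ²/2m) d²/dx², so ⟨T⟩ = −(ħ²/2m) ∫ ψ*·ψ'' dx / ∫|ψ|² dx; with m = 1.
Expand each integrand as polynomial × e^(−2ax²) and use ∫x^(2j)·e^(−2ax²) dx = (2j−1)!!/(4a)^j · √(π/(2a)), odd powers → 0; here √(π/(2a)) = 0.77136. Differentiate with the product rule, d/dx e^(−ax²) = −2ax·e^(−ax²).
State is unnormalized: ∫|ψ|² dx = 0.073046, and ∫ψ*·(−ħ²/2m · ψ'') dx = 0.28926, so ⟨T⟩ = 0.28926 / 0.073046.
⟨T⟩ = 3.9600.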